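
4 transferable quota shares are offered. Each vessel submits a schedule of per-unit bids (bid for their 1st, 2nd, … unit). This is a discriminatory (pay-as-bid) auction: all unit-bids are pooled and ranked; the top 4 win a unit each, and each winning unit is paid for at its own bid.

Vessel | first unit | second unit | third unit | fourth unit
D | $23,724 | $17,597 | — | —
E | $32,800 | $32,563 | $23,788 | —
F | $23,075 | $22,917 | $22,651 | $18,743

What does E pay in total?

Merging the schedules and taking the best 4: 32,800 (E-1), 32,563 (E-2), 23,788 (E-3), 23,724 (D-1)
Next rejected bid: $23,075 (not a price — pay-as-bid).
E's winning unit-bids: 32,800 + 32,563 + 23,788 = $89,151.

E pays $89,151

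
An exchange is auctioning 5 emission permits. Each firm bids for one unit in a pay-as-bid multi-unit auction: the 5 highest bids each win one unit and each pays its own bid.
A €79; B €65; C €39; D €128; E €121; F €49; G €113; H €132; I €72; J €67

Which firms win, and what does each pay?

H €132, D €128, E €121, G €113, A €79

Sorting: 132 (H), 128 (D), 121 (E), 113 (G), 79 (A), 72 (I), 67 (J), …
Winners (5 units): H, D, E, G, A.
Each winner pays its own bid: H €132, D €128, E €121, G €113, A €79.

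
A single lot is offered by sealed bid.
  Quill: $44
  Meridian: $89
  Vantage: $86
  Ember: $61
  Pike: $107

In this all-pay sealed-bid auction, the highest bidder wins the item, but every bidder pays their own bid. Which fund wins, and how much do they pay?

All-pay sealed-bid auction: the highest bidder wins the item, but every bidder pays their own bid.
Bids ranked: 107 (Pike) > 89 (Meridian) > 86 (Vantage) > 61 (Ember) > 44 (Quill)
Pike wins with the top bid; all bids are sunk regardless.

Pike pays $107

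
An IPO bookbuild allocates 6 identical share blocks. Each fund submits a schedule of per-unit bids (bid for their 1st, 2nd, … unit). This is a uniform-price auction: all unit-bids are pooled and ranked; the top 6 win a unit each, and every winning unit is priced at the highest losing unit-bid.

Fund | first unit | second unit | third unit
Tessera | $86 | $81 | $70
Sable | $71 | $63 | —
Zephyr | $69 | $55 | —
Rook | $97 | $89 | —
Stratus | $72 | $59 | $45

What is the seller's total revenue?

Total revenue: $420

All unit-bids, highest first — top 6: 97 (Rook-1), 89 (Rook-2), 86 (Tessera-1), 81 (Tessera-2), 72 (Stratus-1), 71 (Sable-1)
First bid not allocated: $70.
Allocation: Rook 2, Sable 1, Stratus 1, Tessera 2. Every unit priced at $70.
Revenue = 6 × 70 = $420.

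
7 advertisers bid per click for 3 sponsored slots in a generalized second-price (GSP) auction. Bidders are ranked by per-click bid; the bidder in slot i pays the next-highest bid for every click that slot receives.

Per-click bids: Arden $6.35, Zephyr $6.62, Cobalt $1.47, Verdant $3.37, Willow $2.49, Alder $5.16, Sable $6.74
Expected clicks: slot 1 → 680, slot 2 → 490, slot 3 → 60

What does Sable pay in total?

Per-click bids in order: $6.74 (Sable) > $6.62 (Zephyr) > $6.35 (Arden) > $5.16 (Alder) > …
Sable holds slot 1 → pays next bid $6.62 × 680 clicks = $4501.60.

Sable pays $4501.60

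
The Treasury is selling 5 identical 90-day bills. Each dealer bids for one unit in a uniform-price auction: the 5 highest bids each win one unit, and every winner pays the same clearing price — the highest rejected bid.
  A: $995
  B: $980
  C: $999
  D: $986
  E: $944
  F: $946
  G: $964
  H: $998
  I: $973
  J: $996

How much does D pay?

D pays $980

Sorting: 999 (C), 998 (H), 996 (J), 995 (A), 986 (D), 980 (B), 973 (I), …
Top 5: C, H, J, A, D.
Highest unsuccessful bid: $980 → clearing price.
D wins → pays $980.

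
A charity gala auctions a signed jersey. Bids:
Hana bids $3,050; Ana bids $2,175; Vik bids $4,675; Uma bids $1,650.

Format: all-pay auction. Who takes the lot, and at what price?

Vik pays $4,675

Rule: the highest bidder wins the item, but every bidder pays their own bid.
Bids in order: 4,675 (Vik) > 3,050 (Hana) > 2,175 (Ana) > 1,650 (Uma)
Vik wins with the top bid; all bids are sunk regardless.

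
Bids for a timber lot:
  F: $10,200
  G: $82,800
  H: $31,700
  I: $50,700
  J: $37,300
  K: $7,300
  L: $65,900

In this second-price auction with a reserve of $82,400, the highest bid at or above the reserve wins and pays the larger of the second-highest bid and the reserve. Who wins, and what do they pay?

Bids ranked: 82,800 (G) > 65,900 (L) > 50,700 (I) > 37,300 (J) > 31,700 (H) > 10,200 (F) > …
G has the top bid at or above the reserve ($82,800).
Second-highest bid $65,900 is below the reserve $82,400, so the reserve binds → payment $82,400.

G pays $82,400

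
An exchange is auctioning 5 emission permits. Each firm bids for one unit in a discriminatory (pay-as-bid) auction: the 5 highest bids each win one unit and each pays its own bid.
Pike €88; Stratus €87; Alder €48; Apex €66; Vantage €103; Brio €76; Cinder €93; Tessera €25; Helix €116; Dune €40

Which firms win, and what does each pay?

Sorting: 116 (Helix), 103 (Vantage), 93 (Cinder), 88 (Pike), 87 (Stratus), 76 (Brio), 66 (Apex), …
The 5 highest are Helix, Vantage, Cinder, Pike, Stratus.
Each winner pays its own bid: Helix €116, Vantage €103, Cinder €93, Pike €88, Stratus €87.

Helix €116, Vantage €103, Cinder €93, Pike €88, Stratus €87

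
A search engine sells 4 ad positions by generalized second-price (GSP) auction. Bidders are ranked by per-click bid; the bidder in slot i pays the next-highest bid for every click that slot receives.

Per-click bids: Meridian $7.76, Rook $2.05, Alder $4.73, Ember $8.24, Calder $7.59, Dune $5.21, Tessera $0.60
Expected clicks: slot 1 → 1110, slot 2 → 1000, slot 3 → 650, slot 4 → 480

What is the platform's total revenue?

Total revenue: $21860.50

Sorting advertisers: $8.24 (Ember) > $7.76 (Meridian) > $7.59 (Calder) > $5.21 (Dune) > $4.73 (Alder) > …
Slot 1: Ember pays $7.76 × 1110 = $8613.60
Slot 2: Meridian pays $7.59 × 1000 = $7590.00
Slot 3: Calder pays $5.21 × 650 = $3386.50
Slot 4: Dune pays $4.73 × 480 = $2270.40
Total = $21860.50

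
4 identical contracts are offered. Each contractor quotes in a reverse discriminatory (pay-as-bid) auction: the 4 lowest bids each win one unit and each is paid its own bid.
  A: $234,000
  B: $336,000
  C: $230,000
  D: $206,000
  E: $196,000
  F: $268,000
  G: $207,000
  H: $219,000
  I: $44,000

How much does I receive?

Bids ranked low→high: 44,000 (I), 196,000 (E), 206,000 (D), 207,000 (G), 219,000 (H), 230,000 (C), …
Lowest 4: I, E, D, G.
I wins → own bid $44,000.

I is paid $44,000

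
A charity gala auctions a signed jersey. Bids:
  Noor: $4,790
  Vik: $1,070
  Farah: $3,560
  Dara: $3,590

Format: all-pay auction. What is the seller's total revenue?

Total revenue: $13,010

Sorting bids: 4,790 (Noor) > 3,590 (Dara) > 3,560 (Farah) > 1,070 (Vik)
Every bidder forfeits their bid regardless of winning.
Revenue = 4,790 + 1,070 + 3,560 + 3,590 = $13,010.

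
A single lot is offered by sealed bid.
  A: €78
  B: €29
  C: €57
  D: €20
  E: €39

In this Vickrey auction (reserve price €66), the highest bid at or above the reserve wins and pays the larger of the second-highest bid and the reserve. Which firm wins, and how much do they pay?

Bids in order: 78 (A) > 57 (C) > 39 (E) > 29 (B) > 20 (D)
Highest eligible bid: A at €78.
Second-highest bid €57 is below the reserve €66, so the reserve binds → payment €66.

A pays €66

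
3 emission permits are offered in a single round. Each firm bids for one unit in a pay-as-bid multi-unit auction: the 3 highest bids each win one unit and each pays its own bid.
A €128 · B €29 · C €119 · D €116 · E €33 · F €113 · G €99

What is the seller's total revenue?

Total revenue: €363

Ordering the bids: 128 (A), 119 (C), 116 (D), 113 (F), 99 (G), …
The 3 highest are A, C, D.
Total revenue = 128 + 119 + 116 = €363.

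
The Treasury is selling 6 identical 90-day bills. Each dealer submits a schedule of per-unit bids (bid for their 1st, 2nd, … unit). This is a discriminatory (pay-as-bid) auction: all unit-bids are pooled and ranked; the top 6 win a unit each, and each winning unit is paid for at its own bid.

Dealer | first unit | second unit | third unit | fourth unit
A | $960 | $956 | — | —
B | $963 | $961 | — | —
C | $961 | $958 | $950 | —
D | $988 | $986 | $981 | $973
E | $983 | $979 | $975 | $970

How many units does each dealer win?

Merging the schedules and taking the best 6: 988 (D-1), 986 (D-2), 983 (E-1), 981 (D-3), 979 (E-2), 975 (E-3)
Next rejected bid: $973 (not a price — pay-as-bid).
Allocation: D 3, E 3.

D 3, E 3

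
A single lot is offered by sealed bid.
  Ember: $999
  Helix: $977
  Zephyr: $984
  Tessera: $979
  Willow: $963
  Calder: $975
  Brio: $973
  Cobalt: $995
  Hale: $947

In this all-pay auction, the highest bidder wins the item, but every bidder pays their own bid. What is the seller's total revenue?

All-pay auction: the highest bidder wins the item, but every bidder pays their own bid.
Bids ranked: 999 (Ember) > 995 (Cobalt) > 984 (Zephyr) > 979 (Tessera) > 977 (Helix) > 975 (Calder) > …
Every bidder forfeits their bid regardless of winning.
Revenue = 999 + 977 + 984 + 979 + 963 + 975 + 973 + 995 + 947 = $8,792.

Total revenue: $8,792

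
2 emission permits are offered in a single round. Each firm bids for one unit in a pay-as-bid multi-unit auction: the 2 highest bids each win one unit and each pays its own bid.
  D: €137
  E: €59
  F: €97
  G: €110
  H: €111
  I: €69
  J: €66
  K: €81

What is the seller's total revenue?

Bids ranked high→low: 137 (D), 111 (H), 110 (G), 97 (F), …
The 2 highest are D, H.
Total revenue = 137 + 111 = €248.

Total revenue: €248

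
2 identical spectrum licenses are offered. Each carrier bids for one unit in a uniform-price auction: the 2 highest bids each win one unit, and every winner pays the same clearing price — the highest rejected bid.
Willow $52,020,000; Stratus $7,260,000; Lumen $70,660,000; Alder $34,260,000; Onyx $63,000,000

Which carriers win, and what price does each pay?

Lumen, Onyx; each pays $52,020,000

Sorting: 70,660,000 (Lumen), 63,000,000 (Onyx), 52,020,000 (Willow), 34,260,000 (Alder), …
Top 2: Lumen, Onyx.
Clearing price = highest rejected bid = $52,020,000.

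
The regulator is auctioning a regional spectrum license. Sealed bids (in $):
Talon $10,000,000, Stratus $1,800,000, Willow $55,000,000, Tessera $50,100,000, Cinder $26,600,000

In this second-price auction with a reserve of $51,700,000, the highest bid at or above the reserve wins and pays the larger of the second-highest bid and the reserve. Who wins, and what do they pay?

Willow pays $51,700,000

Bids in order: 55,000,000 (Willow) > 50,100,000 (Tessera) > 26,600,000 (Cinder) > 10,000,000 (Talon) > 1,800,000 (Stratus)
Willow has the top bid at or above the reserve ($55,000,000).
Second-highest bid $50,100,000 is below the reserve $51,700,000, so the reserve binds → payment $51,700,000.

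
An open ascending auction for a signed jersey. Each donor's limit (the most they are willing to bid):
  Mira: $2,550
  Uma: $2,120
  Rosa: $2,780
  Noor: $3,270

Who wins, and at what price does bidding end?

Rule: the price rises until one bidder remains; the winner pays the price at which the last rival dropped out.
Sorting limits: 3,270 (Noor) > 2,780 (Rosa) > 2,550 (Mira) > 2,120 (Uma)
Rosa is the last rival to drop out, at $2,780; Noor remains and wins at that price.

Noor wins at $2,780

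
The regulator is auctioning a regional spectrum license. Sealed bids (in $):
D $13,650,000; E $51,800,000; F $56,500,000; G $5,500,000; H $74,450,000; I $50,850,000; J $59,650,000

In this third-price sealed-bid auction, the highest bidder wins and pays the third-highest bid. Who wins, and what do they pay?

H pays $56,500,000

Bids in order: 74,450,000 (H) > 59,650,000 (J) > 56,500,000 (F) > 51,800,000 (E) > 50,850,000 (I) > 13,650,000 (D) > …
H wins; payment is bid #3 in the ranking = $56,500,000.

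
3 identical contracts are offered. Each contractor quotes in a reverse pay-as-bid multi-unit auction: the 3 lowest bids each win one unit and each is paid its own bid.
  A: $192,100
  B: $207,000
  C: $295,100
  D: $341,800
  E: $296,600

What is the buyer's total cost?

Total cost: $694,200

Bids ranked low→high: 192,100 (A), 207,000 (B), 295,100 (C), 296,600 (E), 341,800 (D)
The 3 lowest are A, B, C.
Total cost = 192,100 + 207,000 + 295,100 = $694,200.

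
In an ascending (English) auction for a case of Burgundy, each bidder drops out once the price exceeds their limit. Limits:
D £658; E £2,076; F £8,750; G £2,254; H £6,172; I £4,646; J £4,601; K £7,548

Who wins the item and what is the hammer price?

F wins at £7,548

Limits in order: 8,750 (F) > 7,548 (K) > 6,172 (H) > 4,646 (I) > 4,601 (J) > 2,254 (G) > …
Bidding ends when K exits at £7,548; F takes it.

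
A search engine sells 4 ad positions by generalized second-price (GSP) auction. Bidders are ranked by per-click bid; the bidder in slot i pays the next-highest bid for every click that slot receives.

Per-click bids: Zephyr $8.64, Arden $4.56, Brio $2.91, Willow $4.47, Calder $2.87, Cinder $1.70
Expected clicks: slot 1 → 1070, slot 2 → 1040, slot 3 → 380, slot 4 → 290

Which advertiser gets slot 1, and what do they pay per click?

Sorting advertisers: $8.64 (Zephyr) > $4.56 (Arden) > $4.47 (Willow) > $2.91 (Brio) > $2.87 (Calder) > …
Slot 1 goes to the first-ranked bidder, Zephyr, who pays the next bid down: $4.56/click.

Zephyr; $4.56 per click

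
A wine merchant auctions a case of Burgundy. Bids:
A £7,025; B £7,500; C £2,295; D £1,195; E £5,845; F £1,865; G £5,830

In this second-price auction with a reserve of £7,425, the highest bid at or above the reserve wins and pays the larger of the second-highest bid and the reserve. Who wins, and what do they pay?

Sorting bids: 7,500 (B) > 7,025 (A) > 5,845 (E) > 5,830 (G) > 2,295 (C) > 1,865 (F) > …
B has the top bid at or above the reserve (£7,500).
Second-highest bid £7,025 is below the reserve £7,425, so the reserve binds → payment £7,425.

B pays £7,425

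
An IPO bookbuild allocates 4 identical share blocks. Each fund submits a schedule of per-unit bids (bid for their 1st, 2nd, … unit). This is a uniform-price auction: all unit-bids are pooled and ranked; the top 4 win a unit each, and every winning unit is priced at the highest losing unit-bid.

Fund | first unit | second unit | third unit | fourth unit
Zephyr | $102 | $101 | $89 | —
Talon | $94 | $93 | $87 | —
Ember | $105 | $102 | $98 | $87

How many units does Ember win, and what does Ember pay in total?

Ember: 2 units, pays $196

Pooled unit-bids ranked (top 4): 105 (Ember-1), 102 (Zephyr-1), 102 (Ember-2), 101 (Zephyr-2)
First bid not allocated: $98.
Ember wins 2 unit(s) at $98 each.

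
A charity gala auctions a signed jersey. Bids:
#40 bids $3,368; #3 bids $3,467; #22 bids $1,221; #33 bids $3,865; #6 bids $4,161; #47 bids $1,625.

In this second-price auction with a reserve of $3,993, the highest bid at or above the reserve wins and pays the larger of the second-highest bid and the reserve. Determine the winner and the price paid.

Second-price auction with a reserve of $3,993: the highest bid at or above the reserve wins and pays the larger of the second-highest bid and the reserve.
Sorting bids: 4,161 (#6) > 3,865 (#33) > 3,467 (#3) > 3,368 (#40) > 1,625 (#47) > 1,221 (#22)
Highest eligible bid: #6 at $4,161.
Second-highest bid $3,865 is below the reserve $3,993, so the reserve binds → payment $3,993.

#6 pays $3,993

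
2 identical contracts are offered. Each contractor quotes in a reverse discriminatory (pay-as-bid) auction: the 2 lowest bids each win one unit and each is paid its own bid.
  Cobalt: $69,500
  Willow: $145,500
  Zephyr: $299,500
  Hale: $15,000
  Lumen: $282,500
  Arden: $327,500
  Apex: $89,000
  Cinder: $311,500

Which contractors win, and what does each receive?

Hale $15,000, Cobalt $69,500

Ordering the bids: 15,000 (Hale), 69,500 (Cobalt), 89,000 (Apex), 145,500 (Willow), …
The 2 lowest are Hale, Cobalt.
Each winner is paid its own bid: Hale $15,000, Cobalt $69,500.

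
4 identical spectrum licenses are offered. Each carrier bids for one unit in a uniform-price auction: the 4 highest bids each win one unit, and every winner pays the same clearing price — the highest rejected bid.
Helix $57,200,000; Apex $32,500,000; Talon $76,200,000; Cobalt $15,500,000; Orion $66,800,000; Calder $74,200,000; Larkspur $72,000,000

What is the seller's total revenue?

Total revenue: $228,800,000

Bids ranked high→low: 76,200,000 (Talon), 74,200,000 (Calder), 72,000,000 (Larkspur), 66,800,000 (Orion), 57,200,000 (Helix), 32,500,000 (Apex), …
Top 4: Talon, Calder, Larkspur, Orion.
First losing bid is Helix's $57,200,000, which sets the uniform price.
Total revenue = 4 × $57,200,000 = $228,800,000.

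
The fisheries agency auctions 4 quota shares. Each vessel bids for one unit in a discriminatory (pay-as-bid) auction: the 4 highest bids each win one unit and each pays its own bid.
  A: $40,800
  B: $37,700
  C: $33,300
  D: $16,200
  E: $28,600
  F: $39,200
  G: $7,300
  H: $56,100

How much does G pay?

Ordering the bids: 56,100 (H), 40,800 (A), 39,200 (F), 37,700 (B), 33,300 (C), 28,600 (E), …
The 4 highest are H, A, F, B.
G does not win → $0.

G pays $0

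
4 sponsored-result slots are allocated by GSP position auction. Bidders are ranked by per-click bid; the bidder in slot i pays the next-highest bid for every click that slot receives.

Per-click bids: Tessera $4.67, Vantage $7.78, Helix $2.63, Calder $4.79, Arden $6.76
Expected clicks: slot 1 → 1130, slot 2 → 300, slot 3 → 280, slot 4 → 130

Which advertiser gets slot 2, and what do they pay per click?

Ranked by bid: $7.78 (Vantage) > $6.76 (Arden) > $4.79 (Calder) > $4.67 (Tessera) > $2.63 (Helix)
Slot 2 goes to the second-ranked bidder, Arden, who pays the next bid down: $4.79/click.

Arden; $4.79 per click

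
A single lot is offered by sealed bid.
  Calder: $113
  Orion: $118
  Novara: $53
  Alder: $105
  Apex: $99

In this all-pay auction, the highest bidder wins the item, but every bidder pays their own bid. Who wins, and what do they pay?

Bids in order: 118 (Orion) > 113 (Calder) > 105 (Alder) > 99 (Apex) > 53 (Novara)
Orion wins with the top bid; all bids are sunk regardless.

Orion pays $118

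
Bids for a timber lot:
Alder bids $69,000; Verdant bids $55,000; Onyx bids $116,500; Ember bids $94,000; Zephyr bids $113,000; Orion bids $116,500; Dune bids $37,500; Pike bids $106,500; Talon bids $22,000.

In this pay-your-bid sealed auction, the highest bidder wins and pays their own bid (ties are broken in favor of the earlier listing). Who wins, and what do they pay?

Bids ranked: 116,500 (Onyx) > 116,500 (Orion) > 113,000 (Zephyr) > 106,500 (Pike) > 94,000 (Ember) > 69,000 (Alder) > …
Onyx and Orion tie at $116,500; tie-break gives it to Onyx.
First-price: Onyx pays what they bid, $116,500.

Onyx pays $116,500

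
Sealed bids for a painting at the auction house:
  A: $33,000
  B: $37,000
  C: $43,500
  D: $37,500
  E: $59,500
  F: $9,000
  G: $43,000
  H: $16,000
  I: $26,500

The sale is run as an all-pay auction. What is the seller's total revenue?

Bids in order: 59,500 (E) > 43,500 (C) > 43,000 (G) > 37,500 (D) > 37,000 (B) > 33,000 (A) > …
E wins with the top bid; all bids are sunk regardless.
Every bidder forfeits their bid regardless of winning.
Revenue = 33,000 + 37,000 + 43,500 + 37,500 + 59,500 + 9,000 + 43,000 + 16,000 + 26,500 = $305,000.

Total revenue: $305,000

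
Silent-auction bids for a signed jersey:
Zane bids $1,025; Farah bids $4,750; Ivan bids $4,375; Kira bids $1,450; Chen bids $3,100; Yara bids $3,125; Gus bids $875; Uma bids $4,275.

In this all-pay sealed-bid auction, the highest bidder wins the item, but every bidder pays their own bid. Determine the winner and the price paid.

Farah pays $4,750

Bids ranked: 4,750 (Farah) > 4,375 (Ivan) > 4,275 (Uma) > 3,125 (Yara) > 3,100 (Chen) > 1,450 (Kira) > …
Farah wins with the top bid; all bids are sunk regardless.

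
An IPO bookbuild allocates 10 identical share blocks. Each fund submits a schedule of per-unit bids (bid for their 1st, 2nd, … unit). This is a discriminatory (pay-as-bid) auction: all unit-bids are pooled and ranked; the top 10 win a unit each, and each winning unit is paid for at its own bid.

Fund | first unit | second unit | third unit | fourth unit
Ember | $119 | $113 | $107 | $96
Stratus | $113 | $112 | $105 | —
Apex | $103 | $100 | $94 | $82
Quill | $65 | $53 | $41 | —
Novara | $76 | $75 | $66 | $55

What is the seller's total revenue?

All unit-bids, highest first — top 10: 119 (Ember-1), 113 (Ember-2), 113 (Stratus-1), 112 (Stratus-2), 107 (Ember-3), 105 (Stratus-3), 103 (Apex-1), 100 (Apex-2), 96 (Ember-4), 94 (Apex-3)
Next rejected bid: $82 (not a price — pay-as-bid).
Each winning unit pays its own bid.
Revenue = 119 + 113 + 113 + 112 + 107 + 105 + 103 + 100 + 96 + 94 = $1,062.

Total revenue: $1,062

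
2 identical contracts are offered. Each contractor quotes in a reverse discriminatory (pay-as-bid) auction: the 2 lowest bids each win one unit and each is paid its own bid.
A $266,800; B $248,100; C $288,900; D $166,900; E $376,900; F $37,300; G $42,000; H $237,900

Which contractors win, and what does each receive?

Bids ranked low→high: 37,300 (F), 42,000 (G), 166,900 (D), 237,900 (H), …
The 2 lowest are F, G.
Each winner is paid its own bid: F $37,300, G $42,000.

F $37,300, G $42,000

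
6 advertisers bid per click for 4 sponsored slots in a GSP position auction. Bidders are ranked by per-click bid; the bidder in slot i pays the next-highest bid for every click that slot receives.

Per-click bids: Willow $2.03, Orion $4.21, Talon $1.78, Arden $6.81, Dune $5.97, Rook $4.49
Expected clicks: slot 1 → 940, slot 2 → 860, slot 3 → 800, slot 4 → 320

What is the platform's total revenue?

Total revenue: $13490.80

Sorting advertisers: $6.81 (Arden) > $5.97 (Dune) > $4.49 (Rook) > $4.21 (Orion) > $2.03 (Willow) > …
Slot 1: Arden pays $5.97 × 940 = $5611.80
Slot 2: Dune pays $4.49 × 860 = $3861.40
Slot 3: Rook pays $4.21 × 800 = $3368.00
Slot 4: Orion pays $2.03 × 320 = $649.60
Total = $13490.80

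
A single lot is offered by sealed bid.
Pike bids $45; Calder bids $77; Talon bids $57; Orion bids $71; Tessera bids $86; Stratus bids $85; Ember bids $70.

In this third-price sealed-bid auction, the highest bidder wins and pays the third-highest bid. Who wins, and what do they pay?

Tessera pays $77

Sorting bids: 86 (Tessera) > 85 (Stratus) > 77 (Calder) > 71 (Orion) > 70 (Ember) > 57 (Talon) > …
Tessera is highest; pays the third-highest bid, $77.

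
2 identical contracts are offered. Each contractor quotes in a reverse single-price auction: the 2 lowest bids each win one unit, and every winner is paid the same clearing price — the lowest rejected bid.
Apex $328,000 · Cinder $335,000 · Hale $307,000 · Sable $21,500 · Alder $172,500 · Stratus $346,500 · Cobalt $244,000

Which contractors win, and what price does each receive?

Sable, Alder; each is paid $244,000

Sorting: 21,500 (Sable), 172,500 (Alder), 244,000 (Cobalt), 307,000 (Hale), …
Winners (2 units): Sable, Alder.
Lowest unsuccessful bid: $244,000 → clearing price.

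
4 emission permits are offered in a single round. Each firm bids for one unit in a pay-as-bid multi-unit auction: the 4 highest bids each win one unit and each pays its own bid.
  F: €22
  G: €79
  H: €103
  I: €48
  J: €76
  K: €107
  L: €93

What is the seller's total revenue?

Total revenue: €382

Sorting: 107 (K), 103 (H), 93 (L), 79 (G), 76 (J), 48 (I), …
Winners (4 units): K, H, L, G.
Total revenue = 107 + 103 + 93 + 79 = €382.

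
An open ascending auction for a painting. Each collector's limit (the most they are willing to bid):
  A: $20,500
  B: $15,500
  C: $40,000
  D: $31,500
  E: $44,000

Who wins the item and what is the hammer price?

E wins at $40,000

Rule: the price rises until one bidder remains; the winner pays the price at which the last rival dropped out.
Limits ranked: 44,000 (E) > 40,000 (C) > 31,500 (D) > 20,500 (A) > 15,500 (B)
Once the price passes $40,000, only E is left; the hammer falls at C's limit of $40,000.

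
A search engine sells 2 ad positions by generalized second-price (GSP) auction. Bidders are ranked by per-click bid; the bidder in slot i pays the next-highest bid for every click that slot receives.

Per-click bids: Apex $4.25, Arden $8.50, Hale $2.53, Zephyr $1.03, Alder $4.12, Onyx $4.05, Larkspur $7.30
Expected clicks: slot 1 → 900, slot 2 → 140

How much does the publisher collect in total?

Total revenue: $7165.00

Sorting advertisers: $8.50 (Arden) > $7.30 (Larkspur) > $4.25 (Apex) > …
Slot 1: Arden pays $7.30 × 900 = $6570.00
Slot 2: Larkspur pays $4.25 × 140 = $595.00
Total = $7165.00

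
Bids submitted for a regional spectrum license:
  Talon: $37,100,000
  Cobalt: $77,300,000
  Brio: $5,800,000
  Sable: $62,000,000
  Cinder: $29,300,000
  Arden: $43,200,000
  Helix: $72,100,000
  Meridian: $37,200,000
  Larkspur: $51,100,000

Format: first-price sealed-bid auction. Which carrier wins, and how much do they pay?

Sorting bids: 77,300,000 (Cobalt) > 72,100,000 (Helix) > 62,000,000 (Sable) > 51,100,000 (Larkspur) > 43,200,000 (Arden) > 37,200,000 (Meridian) > …
Cobalt has the highest bid and pays exactly that: $77,300,000.

Cobalt pays $77,300,000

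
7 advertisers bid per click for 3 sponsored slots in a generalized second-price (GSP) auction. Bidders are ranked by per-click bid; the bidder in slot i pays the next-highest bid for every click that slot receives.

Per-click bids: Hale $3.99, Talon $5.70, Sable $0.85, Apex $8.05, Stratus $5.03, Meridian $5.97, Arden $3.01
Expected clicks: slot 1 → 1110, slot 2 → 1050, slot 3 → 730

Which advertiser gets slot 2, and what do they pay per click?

Sorting advertisers: $8.05 (Apex) > $5.97 (Meridian) > $5.70 (Talon) > $5.03 (Stratus) > …
Slot 2 goes to the second-ranked bidder, Meridian, who pays the next bid down: $5.70/click.

Meridian; $5.70 per click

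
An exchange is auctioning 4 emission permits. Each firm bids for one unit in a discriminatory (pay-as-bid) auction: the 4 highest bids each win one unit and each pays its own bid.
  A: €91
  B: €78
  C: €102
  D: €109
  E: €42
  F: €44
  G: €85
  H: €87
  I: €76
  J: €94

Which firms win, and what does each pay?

D €109, C €102, J €94, A €91

Bids ranked high→low: 109 (D), 102 (C), 94 (J), 91 (A), 87 (H), 85 (G), …
Winners (4 units): D, C, J, A.
Each winner pays its own bid: D €109, C €102, J €94, A €91.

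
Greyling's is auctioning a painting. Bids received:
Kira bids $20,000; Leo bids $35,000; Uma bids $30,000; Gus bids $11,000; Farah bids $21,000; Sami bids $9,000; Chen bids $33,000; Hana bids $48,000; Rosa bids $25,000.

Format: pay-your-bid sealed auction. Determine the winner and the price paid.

Bids ranked: 48,000 (Hana) > 35,000 (Leo) > 33,000 (Chen) > 30,000 (Uma) > 25,000 (Rosa) > 21,000 (Farah) > …
First-price: Hana pays what they bid, $48,000.

Hana pays $48,000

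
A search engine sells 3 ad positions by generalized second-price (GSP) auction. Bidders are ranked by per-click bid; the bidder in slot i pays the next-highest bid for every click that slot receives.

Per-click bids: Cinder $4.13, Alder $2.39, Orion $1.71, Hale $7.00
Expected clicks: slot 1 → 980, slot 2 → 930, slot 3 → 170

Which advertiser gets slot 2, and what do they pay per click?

Cinder; $2.39 per click

Ranked by bid: $7.00 (Hale) > $4.13 (Cinder) > $2.39 (Alder) > $1.71 (Orion)
Slot 2 goes to the second-ranked bidder, Cinder, who pays the next bid down: $2.39/click.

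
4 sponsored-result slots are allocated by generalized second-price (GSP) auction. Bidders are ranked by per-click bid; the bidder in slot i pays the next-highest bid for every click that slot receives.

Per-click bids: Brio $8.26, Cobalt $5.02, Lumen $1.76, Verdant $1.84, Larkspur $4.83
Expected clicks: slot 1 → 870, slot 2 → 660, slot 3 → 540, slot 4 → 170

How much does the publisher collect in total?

Total revenue: $8848.00

Per-click bids in order: $8.26 (Brio) > $5.02 (Cobalt) > $4.83 (Larkspur) > $1.84 (Verdant) > $1.76 (Lumen)
Slot 1: Brio pays $5.02 × 870 = $4367.40
Slot 2: Cobalt pays $4.83 × 660 = $3187.80
Slot 3: Larkspur pays $1.84 × 540 = $993.60
Slot 4: Verdant pays $1.76 × 170 = $299.20
Total = $8848.00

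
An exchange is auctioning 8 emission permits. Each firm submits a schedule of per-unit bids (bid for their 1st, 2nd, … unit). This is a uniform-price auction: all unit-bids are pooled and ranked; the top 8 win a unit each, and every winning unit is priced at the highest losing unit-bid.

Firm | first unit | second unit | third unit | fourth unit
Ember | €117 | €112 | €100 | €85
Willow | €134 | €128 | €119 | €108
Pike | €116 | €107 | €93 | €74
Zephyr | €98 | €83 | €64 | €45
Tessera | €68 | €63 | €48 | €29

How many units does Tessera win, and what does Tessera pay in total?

Pooled unit-bids ranked (top 8): 134 (Willow-1), 128 (Willow-2), 119 (Willow-3), 117 (Ember-1), 116 (Pike-1), 112 (Ember-2), 108 (Willow-4), 107 (Pike-2)
Highest rejected unit-bid = €100.
Tessera wins 0 unit(s) at €100 each.

Tessera: 0 units, pays €0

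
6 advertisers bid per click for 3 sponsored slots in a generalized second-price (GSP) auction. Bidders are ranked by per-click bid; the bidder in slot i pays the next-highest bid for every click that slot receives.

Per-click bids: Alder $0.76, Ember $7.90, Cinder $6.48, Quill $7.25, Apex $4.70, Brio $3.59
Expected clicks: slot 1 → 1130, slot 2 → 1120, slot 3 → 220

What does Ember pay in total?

Ember pays $8192.50

Sorting advertisers: $7.90 (Ember) > $7.25 (Quill) > $6.48 (Cinder) > $4.70 (Apex) > …
Ember holds slot 1 → pays next bid $7.25 × 1130 clicks = $8192.50.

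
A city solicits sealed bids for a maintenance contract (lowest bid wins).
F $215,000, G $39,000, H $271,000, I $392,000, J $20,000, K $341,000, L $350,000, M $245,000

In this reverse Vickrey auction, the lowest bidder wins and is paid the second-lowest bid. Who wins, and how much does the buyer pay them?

J is paid $39,000

Reverse Vickrey auction: the lowest bidder wins and is paid the second-lowest bid.
Bids in order: 20,000 (J) < 39,000 (G) < 215,000 (F) < 245,000 (M) < 271,000 (H) < 341,000 (K) < …
Second-price: J is paid G's bid of $39,000.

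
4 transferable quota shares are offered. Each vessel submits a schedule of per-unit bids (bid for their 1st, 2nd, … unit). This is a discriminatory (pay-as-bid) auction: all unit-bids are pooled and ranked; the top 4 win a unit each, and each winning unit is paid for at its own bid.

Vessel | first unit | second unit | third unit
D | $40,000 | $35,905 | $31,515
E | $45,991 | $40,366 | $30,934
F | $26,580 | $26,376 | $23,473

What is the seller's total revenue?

Total revenue: $162,262

Merging the schedules and taking the best 4: 45,991 (E-1), 40,366 (E-2), 40,000 (D-1), 35,905 (D-2)
Next rejected bid: $31,515 (not a price — pay-as-bid).
Each winning unit pays its own bid.
Revenue = 45,991 + 40,366 + 40,000 + 35,905 = $162,262.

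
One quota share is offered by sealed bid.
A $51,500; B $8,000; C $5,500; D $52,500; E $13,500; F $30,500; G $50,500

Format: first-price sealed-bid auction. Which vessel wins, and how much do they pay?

Bids ranked: 52,500 (D) > 51,500 (A) > 50,500 (G) > 30,500 (F) > 13,500 (E) > 8,000 (B) > …
D has the highest bid and pays exactly that: $52,500.

D pays $52,500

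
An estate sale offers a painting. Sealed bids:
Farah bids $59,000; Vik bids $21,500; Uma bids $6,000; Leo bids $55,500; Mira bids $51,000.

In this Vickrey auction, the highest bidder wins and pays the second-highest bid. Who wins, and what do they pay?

Rule: the highest bidder wins and pays the second-highest bid.
Bids in order: 59,000 (Farah) > 55,500 (Leo) > 51,000 (Mira) > 21,500 (Vik) > 6,000 (Uma)
Second-price: Farah pays Leo's bid of $55,500.

Farah pays $55,500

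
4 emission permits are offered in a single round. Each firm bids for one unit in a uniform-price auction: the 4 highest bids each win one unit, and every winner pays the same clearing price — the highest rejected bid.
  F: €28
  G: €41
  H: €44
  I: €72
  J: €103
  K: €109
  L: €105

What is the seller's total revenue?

Sorting: 109 (K), 105 (L), 103 (J), 72 (I), 44 (H), 41 (G), …
Top 4: K, L, J, I.
First losing bid is H's €44, which sets the uniform price.
Total revenue = 4 × €44 = €176.

Total revenue: €176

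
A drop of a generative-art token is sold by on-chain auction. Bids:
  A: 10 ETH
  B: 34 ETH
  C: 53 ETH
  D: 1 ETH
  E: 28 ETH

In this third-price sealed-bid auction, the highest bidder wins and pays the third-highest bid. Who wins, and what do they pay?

C pays 28 ETH

Sorting bids: 53 (C) > 34 (B) > 28 (E) > 10 (A) > 1 (D)
C wins; payment is bid #3 in the ranking = 28 ETH.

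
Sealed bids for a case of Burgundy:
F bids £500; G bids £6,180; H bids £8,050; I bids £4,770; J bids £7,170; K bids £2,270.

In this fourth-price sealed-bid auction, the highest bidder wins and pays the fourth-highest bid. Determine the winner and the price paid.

Fourth-price sealed-bid auction: the highest bidder wins and pays the fourth-highest bid.
Sorting bids: 8,050 (H) > 7,170 (J) > 6,180 (G) > 4,770 (I) > 2,270 (K) > 500 (F)
H is highest; pays the fourth-highest bid, £4,770.

H pays £4,770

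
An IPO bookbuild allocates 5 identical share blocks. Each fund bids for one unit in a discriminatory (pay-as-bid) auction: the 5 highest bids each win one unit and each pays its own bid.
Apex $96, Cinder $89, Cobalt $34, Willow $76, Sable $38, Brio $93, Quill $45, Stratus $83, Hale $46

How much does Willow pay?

Bids ranked high→low: 96 (Apex), 93 (Brio), 89 (Cinder), 83 (Stratus), 76 (Willow), 46 (Hale), 45 (Quill), …
Winners (5 units): Apex, Brio, Cinder, Stratus, Willow.
Willow wins → own bid $76.

Willow pays $76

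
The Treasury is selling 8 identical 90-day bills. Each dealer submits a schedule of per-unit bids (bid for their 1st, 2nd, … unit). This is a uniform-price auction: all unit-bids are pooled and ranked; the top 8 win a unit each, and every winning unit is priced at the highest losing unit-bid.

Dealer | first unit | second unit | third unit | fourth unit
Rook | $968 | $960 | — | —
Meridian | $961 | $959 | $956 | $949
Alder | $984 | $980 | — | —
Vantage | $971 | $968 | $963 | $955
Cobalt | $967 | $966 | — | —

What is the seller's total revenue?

All unit-bids, highest first — top 8: 984 (Alder-1), 980 (Alder-2), 971 (Vantage-1), 968 (Rook-1), 968 (Vantage-2), 967 (Cobalt-1), 966 (Cobalt-2), 963 (Vantage-3)
First bid not allocated: $961.
Allocation: Alder 2, Cobalt 2, Rook 1, Vantage 3. Every unit priced at $961.
Revenue = 8 × 961 = $7,688.

Total revenue: $7,688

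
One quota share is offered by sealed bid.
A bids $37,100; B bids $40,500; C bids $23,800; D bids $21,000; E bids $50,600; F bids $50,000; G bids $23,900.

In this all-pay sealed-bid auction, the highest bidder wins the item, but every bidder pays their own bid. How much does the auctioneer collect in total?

Bids in order: 50,600 (E) > 50,000 (F) > 40,500 (B) > 37,100 (A) > 23,900 (G) > 23,800 (C) > …
E wins with the top bid; all bids are sunk regardless.
Every bidder forfeits their bid regardless of winning.
Revenue = 37,100 + 40,500 + 23,800 + 21,000 + 50,600 + 50,000 + 23,900 = $246,900.

Total revenue: $246,900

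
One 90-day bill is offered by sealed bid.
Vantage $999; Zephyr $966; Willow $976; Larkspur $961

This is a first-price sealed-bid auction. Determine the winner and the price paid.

Vantage pays $999

Bids in order: 999 (Vantage) > 976 (Willow) > 966 (Zephyr) > 961 (Larkspur)
Vantage has the highest bid and pays exactly that: $999.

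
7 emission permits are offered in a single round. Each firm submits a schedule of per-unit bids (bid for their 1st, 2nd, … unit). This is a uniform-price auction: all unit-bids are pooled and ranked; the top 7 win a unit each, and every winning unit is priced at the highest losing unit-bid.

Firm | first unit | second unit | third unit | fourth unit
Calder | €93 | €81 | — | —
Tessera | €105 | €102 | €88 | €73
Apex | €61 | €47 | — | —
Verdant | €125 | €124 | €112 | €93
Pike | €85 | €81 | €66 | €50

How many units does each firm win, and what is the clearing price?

Pooled unit-bids ranked (top 7): 125 (Verdant-1), 124 (Verdant-2), 112 (Verdant-3), 105 (Tessera-1), 102 (Tessera-2), 93 (Calder-1), 93 (Verdant-4)
The (k+1)-th unit-bid is €88.
Allocation: Calder 1, Tessera 2, Verdant 4.

Calder 1, Tessera 2, Verdant 4; clearing price €88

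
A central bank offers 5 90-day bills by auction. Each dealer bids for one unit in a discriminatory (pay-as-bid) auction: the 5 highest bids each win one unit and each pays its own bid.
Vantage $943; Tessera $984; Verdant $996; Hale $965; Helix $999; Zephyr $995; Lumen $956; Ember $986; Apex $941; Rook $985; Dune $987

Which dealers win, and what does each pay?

Helix $999, Verdant $996, Zephyr $995, Dune $987, Ember $986

Bids ranked high→low: 999 (Helix), 996 (Verdant), 995 (Zephyr), 987 (Dune), 986 (Ember), 985 (Rook), 984 (Tessera), …
Top 5: Helix, Verdant, Zephyr, Dune, Ember.
Each winner pays its own bid: Helix $999, Verdant $996, Zephyr $995, Dune $987, Ember $986.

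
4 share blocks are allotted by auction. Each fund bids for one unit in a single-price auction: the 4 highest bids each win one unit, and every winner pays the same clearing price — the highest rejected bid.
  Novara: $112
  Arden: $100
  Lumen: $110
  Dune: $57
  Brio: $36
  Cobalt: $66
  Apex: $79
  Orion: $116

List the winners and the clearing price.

Bids ranked high→low: 116 (Orion), 112 (Novara), 110 (Lumen), 100 (Arden), 79 (Apex), 66 (Cobalt), …
The 4 highest are Orion, Novara, Lumen, Arden.
Highest unsuccessful bid: $79 → clearing price.

Orion, Novara, Lumen, Arden; each pays $79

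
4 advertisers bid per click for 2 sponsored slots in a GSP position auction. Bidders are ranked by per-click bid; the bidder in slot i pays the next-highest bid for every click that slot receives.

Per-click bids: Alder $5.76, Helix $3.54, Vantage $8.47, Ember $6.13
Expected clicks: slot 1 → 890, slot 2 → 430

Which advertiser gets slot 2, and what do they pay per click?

Ember; $5.76 per click

Per-click bids in order: $8.47 (Vantage) > $6.13 (Ember) > $5.76 (Alder) > …
Slot 2 goes to the second-ranked bidder, Ember, who pays the next bid down: $5.76/click.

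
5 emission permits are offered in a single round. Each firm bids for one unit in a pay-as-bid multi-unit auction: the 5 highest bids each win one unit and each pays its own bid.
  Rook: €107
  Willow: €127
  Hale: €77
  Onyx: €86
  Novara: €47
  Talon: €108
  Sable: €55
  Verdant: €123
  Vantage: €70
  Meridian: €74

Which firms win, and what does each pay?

Willow €127, Verdant €123, Talon €108, Rook €107, Onyx €86

Ordering the bids: 127 (Willow), 123 (Verdant), 108 (Talon), 107 (Rook), 86 (Onyx), 77 (Hale), 74 (Meridian), …
Winners (5 units): Willow, Verdant, Talon, Rook, Onyx.
Each winner pays its own bid: Willow €127, Verdant €123, Talon €108, Rook €107, Onyx €86.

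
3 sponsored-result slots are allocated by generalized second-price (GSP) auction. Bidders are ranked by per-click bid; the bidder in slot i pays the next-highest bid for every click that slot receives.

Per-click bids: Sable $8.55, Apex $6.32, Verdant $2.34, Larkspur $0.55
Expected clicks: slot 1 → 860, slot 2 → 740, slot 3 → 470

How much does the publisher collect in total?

Total revenue: $7425.30

Sorting advertisers: $8.55 (Sable) > $6.32 (Apex) > $2.34 (Verdant) > $0.55 (Larkspur)
Slot 1: Sable pays $6.32 × 860 = $5435.20
Slot 2: Apex pays $2.34 × 740 = $1731.60
Slot 3: Verdant pays $0.55 × 470 = $258.50
Total = $7425.30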